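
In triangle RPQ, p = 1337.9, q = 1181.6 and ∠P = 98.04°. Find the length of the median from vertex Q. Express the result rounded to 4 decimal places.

Law of sines: sin Q = q·sin P/p ≈ 0.87449.
Since p ≥ q, only the acute value applies: ∠Q ≈ 60.99°.
Then ∠R = 180° − ∠P − ∠Q ≈ 20.97°.
Law of sines gives r = p·sin R/sin P ≈ 483.67.
Median from Q: ½√(2·r² + 2·p² − q²) ≈ 814.19.

m_Q ≈ 814.1929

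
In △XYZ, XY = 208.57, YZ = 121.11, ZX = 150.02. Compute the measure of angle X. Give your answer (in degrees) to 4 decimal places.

By the law of cosines, cos X = (ZX² + XY² − YZ²) / (2·ZX·XY) ≈ 0.82040, so ∠X ≈ 34.88°.

34.8756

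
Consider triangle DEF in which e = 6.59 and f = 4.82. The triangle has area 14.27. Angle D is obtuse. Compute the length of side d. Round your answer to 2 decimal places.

From area = ½·e·f·sin D, we get sin D = 2·area/(e·f) ≈ 0.89851.
Taking the obtuse solution, ∠D ≈ 116.04°.
Law of cosines then gives d ≈ 9.7235.

9.72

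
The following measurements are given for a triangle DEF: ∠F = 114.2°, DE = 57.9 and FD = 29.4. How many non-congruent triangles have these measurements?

1

FD·sin F = 29.4·sin(114.2°) ≈ 26.82.
Since ∠F is not acute, a triangle exists only if DE > FD; here DE > FD, so there is exactly one triangle.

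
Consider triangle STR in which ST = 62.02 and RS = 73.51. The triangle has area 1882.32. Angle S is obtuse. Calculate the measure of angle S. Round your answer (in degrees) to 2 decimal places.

From area = ½·RS·ST·sin S, we get sin S = 2·area/(RS·ST) ≈ 0.82574.
Taking the obtuse solution, ∠S ≈ 124.34°.

124.34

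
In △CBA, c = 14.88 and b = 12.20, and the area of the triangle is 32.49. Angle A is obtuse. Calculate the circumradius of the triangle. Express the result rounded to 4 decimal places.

From area = ½·c·b·sin A, we get sin A = 2·area/(c·b) ≈ 0.35795.
Taking the obtuse solution, ∠A ≈ 2.776 rad.
Law of cosines then gives a ≈ 26.632.
Circumradius = a/(2 sin A) ≈ 37.201.

37.2014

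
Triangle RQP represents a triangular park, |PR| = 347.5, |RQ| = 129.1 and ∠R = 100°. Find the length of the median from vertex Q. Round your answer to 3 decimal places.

m_Q ≈ 233.765

By the law of cosines, |QP|² = |PR|² + |RQ|² − 2·|PR|·|RQ|·cos R = 1.53e+05, so |QP| ≈ 391.16.
Median from Q: ½√(2·|RQ|² + 2·|QP|² − |PR|²) ≈ 233.77.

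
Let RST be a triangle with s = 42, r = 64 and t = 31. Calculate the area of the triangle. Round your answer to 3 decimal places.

area ≈ 553.465

Semiperimeter p = (64 + 42 + 31)/2 = 68.5.
Heron's formula: area = √(68.5·4.5·26.5·37.5) ≈ 553.46.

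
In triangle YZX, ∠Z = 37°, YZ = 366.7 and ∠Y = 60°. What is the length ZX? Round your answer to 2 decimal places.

319.96

The third angle is ∠X = 180° − ∠Y − ∠Z = 83.00°.
Law of sines: ZX = YZ·sin Y/sin X ≈ 319.96.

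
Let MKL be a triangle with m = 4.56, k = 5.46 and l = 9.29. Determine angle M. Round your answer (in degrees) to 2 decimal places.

By the law of cosines, cos M = (k² + l² − m²) / (2·k·l) ≈ 0.93963, so ∠M ≈ 20.01°.

20.01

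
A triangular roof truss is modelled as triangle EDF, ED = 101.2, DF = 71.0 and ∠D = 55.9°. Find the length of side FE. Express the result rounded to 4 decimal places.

By the law of cosines, FE² = ED² + DF² − 2·ED·DF·cos D = 7225.8, so FE ≈ 85.005.

85.0049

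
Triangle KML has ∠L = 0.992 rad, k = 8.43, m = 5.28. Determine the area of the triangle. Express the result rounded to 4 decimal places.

area ≈ 18.6303

Area = ½·k·m·sin L ≈ 18.63.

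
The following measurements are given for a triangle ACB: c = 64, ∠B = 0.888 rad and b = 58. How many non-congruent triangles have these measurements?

2

c·sin B = 64·sin(0.888 rad) ≈ 49.65.
Since c sin B < b < c (49.65 < 58 < 64), two triangles exist.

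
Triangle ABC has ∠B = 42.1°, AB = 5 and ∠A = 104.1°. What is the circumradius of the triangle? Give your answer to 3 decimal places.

The third angle is ∠C = 180° − ∠A − ∠B = 33.80°.
Law of sines: BC = AB·sin A/sin C ≈ 8.7172.
Law of sines: CA = AB·sin B/sin C ≈ 6.0258.
Circumradius = AB/(2 sin C) ≈ 4.494.

R ≈ 4.494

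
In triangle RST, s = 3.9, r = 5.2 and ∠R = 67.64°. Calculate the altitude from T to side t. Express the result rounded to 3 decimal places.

3.607

Law of sines: sin S = s·sin R/r ≈ 0.69361.
Since r ≥ s, only the acute value applies: ∠S ≈ 43.92°.
Then ∠T = 180° − ∠R − ∠S ≈ 68.44°.
Law of sines gives t = r·sin T/sin R ≈ 5.2295.
Area = ½·r·s·sin T ≈ 9.4308.
The altitude from T has length 2·area/t ≈ 3.6068.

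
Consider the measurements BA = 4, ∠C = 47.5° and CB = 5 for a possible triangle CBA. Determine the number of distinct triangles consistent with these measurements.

CB·sin C = 5·sin(47.5°) ≈ 3.686.
Since CB sin C < BA < CB (3.686 < 4 < 5), two triangles exist.

2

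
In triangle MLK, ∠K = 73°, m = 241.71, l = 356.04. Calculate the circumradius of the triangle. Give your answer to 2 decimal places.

192.01

By the law of cosines, k² = m² + l² − 2·m·l·cos K = 1.3487e+05, so k ≈ 367.24.
Area = ½·m·l·sin K ≈ 41149.
Circumradius = k/(2 sin K) ≈ 192.01.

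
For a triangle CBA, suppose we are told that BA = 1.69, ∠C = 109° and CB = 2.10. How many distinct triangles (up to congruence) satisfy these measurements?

0

CB·sin C = 2.10·sin(109°) ≈ 1.986.
Since ∠C is not acute, a triangle exists only if BA > CB; here BA ≤ CB, so there is no triangle.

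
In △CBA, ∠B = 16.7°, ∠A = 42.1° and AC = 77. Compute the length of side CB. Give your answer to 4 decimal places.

179.6449

The third angle is ∠C = 180° − ∠B − ∠A = 121.20°.
Law of sines: CB = AC·sin A/sin B ≈ 179.64.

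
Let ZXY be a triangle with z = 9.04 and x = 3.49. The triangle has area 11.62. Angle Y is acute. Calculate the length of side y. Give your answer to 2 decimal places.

7.16

From area = ½·z·x·sin Y, we get sin Y = 2·area/(z·x) ≈ 0.73662.
Taking the acute solution, ∠Y ≈ 47.44°.
Law of cosines then gives y ≈ 7.1573.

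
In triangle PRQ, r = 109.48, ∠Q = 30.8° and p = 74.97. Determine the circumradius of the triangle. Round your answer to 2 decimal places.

By the law of cosines, q² = p² + r² − 2·p·r·cos Q = 3506.2, so q ≈ 59.213.
Area = ½·p·r·sin Q ≈ 2101.4.
Circumradius = q/(2 sin Q) ≈ 57.82.

57.82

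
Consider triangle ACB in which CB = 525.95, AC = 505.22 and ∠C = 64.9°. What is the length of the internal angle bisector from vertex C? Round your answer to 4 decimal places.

t_C ≈ 434.9057

By the law of cosines, BA² = AC² + CB² − 2·AC·CB·cos C = 3.0643e+05, so BA ≈ 553.56.
The bisector from C has length 2·AC·CB·cos(∠C/2)/(AC+CB) ≈ 434.91.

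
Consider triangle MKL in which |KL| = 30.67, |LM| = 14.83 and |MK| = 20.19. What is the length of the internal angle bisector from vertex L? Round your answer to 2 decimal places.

t_L ≈ 19.11

By the law of cosines, cos L = (|KL|² + |LM|² − |MK|²) / (2·|KL|·|LM|) ≈ 0.82771, so ∠L ≈ 34.14°.
The bisector from L has length 2·|KL|·|LM|·cos(∠L/2)/(|KL|+|LM|) ≈ 19.112.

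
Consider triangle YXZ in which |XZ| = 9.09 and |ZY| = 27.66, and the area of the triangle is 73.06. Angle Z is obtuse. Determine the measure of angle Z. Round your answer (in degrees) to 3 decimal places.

∠Z ≈ 144.468°

From area = ½·|XZ|·|ZY|·sin Z, we get sin Z = 2·area/(|XZ|·|ZY|) ≈ 0.58116.
Taking the obtuse solution, ∠Z ≈ 144.47°.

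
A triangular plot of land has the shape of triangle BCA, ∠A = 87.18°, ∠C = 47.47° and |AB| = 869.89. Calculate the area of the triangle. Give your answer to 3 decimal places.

The third angle is ∠B = 180° − ∠C − ∠A = 45.35°.
Law of sines: |CA| = |AB|·sin B/sin C ≈ 839.78.
Law of sines: |BC| = |AB|·sin A/sin C ≈ 1179.
Area = ½·|AB|·|CA|·sin A ≈ 3.6481e+05.

area ≈ 364814.300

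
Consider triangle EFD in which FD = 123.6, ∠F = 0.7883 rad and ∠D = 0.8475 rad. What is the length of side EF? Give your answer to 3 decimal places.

92.850

The third angle is ∠E = π − ∠F − ∠D = 1.5058 rad.
Law of sines: EF = FD·sin D/sin E ≈ 92.85.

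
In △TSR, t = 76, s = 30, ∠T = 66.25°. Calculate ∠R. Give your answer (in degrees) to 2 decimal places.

∠R ≈ 92.57°

Law of sines: sin S = s·sin T/t ≈ 0.36131.
Since t ≥ s, only the acute value applies: ∠S ≈ 21.18°.
Then ∠R = 180° − ∠T − ∠S ≈ 92.57°.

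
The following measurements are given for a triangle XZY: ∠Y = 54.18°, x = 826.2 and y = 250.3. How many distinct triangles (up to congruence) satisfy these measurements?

x·sin Y = 826.2·sin(54.18°) ≈ 669.9.
Since y = 250.3 < 669.9 = x sin Y, no triangle exists.

0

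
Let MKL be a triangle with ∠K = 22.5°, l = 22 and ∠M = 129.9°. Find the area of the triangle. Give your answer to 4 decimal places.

The third angle is ∠L = 180° − ∠M − ∠K = 27.60°.
Law of sines: m = l·sin M/sin L ≈ 36.429.
Law of sines: k = l·sin K/sin L ≈ 18.172.
Area = ½·l·m·sin K ≈ 153.35.

area ≈ 153.3505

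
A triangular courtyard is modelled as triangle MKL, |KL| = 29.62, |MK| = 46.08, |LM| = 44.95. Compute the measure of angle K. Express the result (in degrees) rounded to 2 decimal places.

By the law of cosines, cos K = (|MK|² + |KL|² − |LM|²) / (2·|MK|·|KL|) ≈ 0.35908, so ∠K ≈ 68.96°.

68.96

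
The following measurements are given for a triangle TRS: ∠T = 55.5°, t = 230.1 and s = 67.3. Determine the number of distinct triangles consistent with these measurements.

1

s·sin T = 67.3·sin(55.5°) ≈ 55.46.
Since t ≥ s, exactly one triangle exists.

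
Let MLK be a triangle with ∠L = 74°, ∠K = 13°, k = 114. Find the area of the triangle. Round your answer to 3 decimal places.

The third angle is ∠M = 180° − ∠L − ∠K = 93.00°.
Law of sines: m = k·sin M/sin K ≈ 506.08.
Law of sines: l = k·sin L/sin K ≈ 487.15.
Area = ½·k·m·sin L ≈ 27729.

area ≈ 27729.224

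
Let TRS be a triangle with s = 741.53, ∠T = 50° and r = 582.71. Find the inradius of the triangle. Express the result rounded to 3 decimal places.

174.021

By the law of cosines, t² = r² + s² − 2·r·s·cos T = 3.3392e+05, so t ≈ 577.86.
Area = ½·r·s·sin T ≈ 1.655e+05.
Semiperimeter p = (577.86+582.71+741.53)/2 = 951.05.
Inradius = area/p = 1.655e+05/951.05 ≈ 174.02.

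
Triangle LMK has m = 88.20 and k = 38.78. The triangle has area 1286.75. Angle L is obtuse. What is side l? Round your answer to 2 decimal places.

From area = ½·m·k·sin L, we get sin L = 2·area/(m·k) ≈ 0.75240.
Taking the obtuse solution, ∠L ≈ 131.20°.
Law of cosines then gives l ≈ 117.43.

117.43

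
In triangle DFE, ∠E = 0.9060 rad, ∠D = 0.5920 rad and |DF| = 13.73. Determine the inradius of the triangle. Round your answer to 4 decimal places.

The third angle is ∠F = π − ∠E − ∠D = 1.6436 rad.
Law of sines: |FE| = |DF|·sin D/sin E ≈ 9.7347.
Law of sines: |ED| = |DF|·sin F/sin E ≈ 17.399.
Area = ½·|DF|·|FE|·sin F ≈ 66.652.
Semiperimeter s = (9.7347+17.399+13.73)/2 = 20.432.
Inradius = area/s = 66.652/20.432 ≈ 3.2622.

r ≈ 3.2622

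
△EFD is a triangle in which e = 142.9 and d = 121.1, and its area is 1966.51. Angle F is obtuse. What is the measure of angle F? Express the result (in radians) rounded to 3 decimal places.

From area = ½·d·e·sin F, we get sin F = 2·area/(d·e) ≈ 0.22727.
Taking the obtuse solution, ∠F ≈ 2.912 rad.

∠F ≈ 2.912 rad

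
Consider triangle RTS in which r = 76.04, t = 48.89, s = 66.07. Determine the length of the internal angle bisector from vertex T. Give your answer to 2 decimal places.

By the law of cosines, cos T = (s² + r² − t²) / (2·s·r) ≈ 0.77201, so ∠T ≈ 39.47°.
The bisector from T has length 2·s·r·cos(∠T/2)/(s+r) ≈ 66.553.

t_T ≈ 66.55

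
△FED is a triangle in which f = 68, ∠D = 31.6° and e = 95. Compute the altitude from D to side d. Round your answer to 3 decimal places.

65.821

By the law of cosines, d² = f² + e² − 2·f·e·cos D = 2644.7, so d ≈ 51.427.
Area = ½·f·e·sin D ≈ 1692.5.
The altitude from D has length 2·area/d ≈ 65.821.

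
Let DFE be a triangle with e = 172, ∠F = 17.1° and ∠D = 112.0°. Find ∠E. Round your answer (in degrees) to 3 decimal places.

The third angle is ∠E = 180° − ∠D − ∠F = 50.90°.

50.900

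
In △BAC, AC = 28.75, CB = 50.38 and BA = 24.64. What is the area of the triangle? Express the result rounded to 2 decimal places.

221.85

Semiperimeter s = (28.75 + 50.38 + 24.64)/2 = 51.885.
Heron's formula: area = √(51.885·23.135·1.505·27.245) ≈ 221.85.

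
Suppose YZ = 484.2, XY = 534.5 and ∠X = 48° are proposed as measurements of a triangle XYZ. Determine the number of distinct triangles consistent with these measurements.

XY·sin X = 534.5·sin(48°) ≈ 397.2.
Since XY sin X < YZ < XY (397.2 < 484.2 < 534.5), two triangles exist.

2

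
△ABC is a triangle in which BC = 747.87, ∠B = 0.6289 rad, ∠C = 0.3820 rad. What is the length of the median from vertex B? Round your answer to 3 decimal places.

The third angle is ∠A = π − ∠B − ∠C = 2.1307 rad.
Law of sines: CA = BC·sin B/sin A ≈ 519.22.
Law of sines: AB = BC·sin C/sin A ≈ 329.03.
Median from B: ½√(2·AB² + 2·BC² − CA²) ≈ 516.13.

516.128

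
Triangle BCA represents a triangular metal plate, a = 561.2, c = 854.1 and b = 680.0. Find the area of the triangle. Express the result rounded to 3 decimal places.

190432.507

Semiperimeter s = (680 + 854.1 + 561.2)/2 = 1047.7.
Heron's formula: area = √(1047.7·367.65·193.55·486.45) ≈ 1.9043e+05.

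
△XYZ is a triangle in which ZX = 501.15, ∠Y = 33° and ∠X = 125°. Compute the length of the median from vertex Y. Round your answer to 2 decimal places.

The third angle is ∠Z = 180° − ∠X − ∠Y = 22.00°.
Law of sines: YZ = ZX·sin X/sin Y ≈ 753.74.
Law of sines: XY = ZX·sin Z/sin Y ≈ 344.69.
Median from Y: ½√(2·XY² + 2·YZ² − ZX²) ≈ 529.8.

529.80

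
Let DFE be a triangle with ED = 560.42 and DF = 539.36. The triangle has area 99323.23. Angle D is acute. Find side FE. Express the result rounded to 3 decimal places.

386.424

From area = ½·ED·DF·sin D, we get sin D = 2·area/(ED·DF) ≈ 0.65719.
Taking the acute solution, ∠D ≈ 41.09°.
Law of cosines then gives FE ≈ 386.42.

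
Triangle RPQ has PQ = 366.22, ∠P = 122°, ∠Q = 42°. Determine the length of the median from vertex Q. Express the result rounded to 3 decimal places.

The third angle is ∠R = 180° − ∠P − ∠Q = 16.00°.
Law of sines: QR = PQ·sin P/sin R ≈ 1126.7.
Law of sines: RP = PQ·sin Q/sin R ≈ 889.03.
Median from Q: ½√(2·PQ² + 2·QR² − RP²) ≈ 710.1.

m_Q ≈ 710.099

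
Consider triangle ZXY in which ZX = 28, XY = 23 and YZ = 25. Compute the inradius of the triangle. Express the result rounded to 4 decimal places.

Semiperimeter s = (23 + 25 + 28)/2 = 38.
Heron's formula: area = √(38·15·13·10) ≈ 272.21.
Inradius = area/s = 272.21/38 ≈ 7.1635.

r ≈ 7.1635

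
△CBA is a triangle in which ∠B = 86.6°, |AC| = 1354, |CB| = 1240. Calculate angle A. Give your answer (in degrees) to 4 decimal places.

Law of sines: sin A = |CB|·sin B/|AC| ≈ 0.91419.
Since |AC| ≥ |CB|, only the acute value applies: ∠A ≈ 66.09°.
Then ∠C = 180° − ∠B − ∠A ≈ 27.31°.

∠A ≈ 66.0914°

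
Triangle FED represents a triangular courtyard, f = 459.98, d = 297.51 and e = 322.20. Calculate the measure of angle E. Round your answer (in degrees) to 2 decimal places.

By the law of cosines, cos E = (d² + f² − e²) / (2·d·f) ≈ 0.71715, so ∠E ≈ 44.18°.

44.18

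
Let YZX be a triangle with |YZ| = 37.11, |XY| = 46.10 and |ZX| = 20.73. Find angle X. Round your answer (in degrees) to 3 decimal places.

∠X ≈ 51.959°

By the law of cosines, cos X = (|ZX|² + |XY|² − |YZ|²) / (2·|ZX|·|XY|) ≈ 0.61622, so ∠X ≈ 51.96°.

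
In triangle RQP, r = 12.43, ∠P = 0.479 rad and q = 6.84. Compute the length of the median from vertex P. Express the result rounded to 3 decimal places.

By the law of cosines, p² = r² + q² − 2·r·q·cos P = 50.385, so p ≈ 7.0983.
Median from P: ½√(2·r² + 2·q² − p²) ≈ 9.3834.

m_P ≈ 9.383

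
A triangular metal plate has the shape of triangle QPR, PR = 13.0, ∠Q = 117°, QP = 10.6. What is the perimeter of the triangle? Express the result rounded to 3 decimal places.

Law of sines: sin R = QP·sin Q/PR ≈ 0.72651.
Since PR ≥ QP, only the acute value applies: ∠R ≈ 46.59°.
Then ∠P = 180° − ∠Q − ∠R ≈ 16.41°.
Law of sines gives RQ = PR·sin P/sin Q ≈ 4.1207.
Semiperimeter s = (13+4.1207+10.6)/2 = 13.86.
Perimeter = 13 + 4.1207 + 10.6 = 27.721.

perimeter ≈ 27.721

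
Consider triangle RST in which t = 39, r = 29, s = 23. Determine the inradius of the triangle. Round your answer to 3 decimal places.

Semiperimeter p = (29 + 23 + 39)/2 = 45.5.
Heron's formula: area = √(45.5·16.5·22.5·6.5) ≈ 331.36.
Inradius = area/p = 331.36/45.5 ≈ 7.2826.

7.283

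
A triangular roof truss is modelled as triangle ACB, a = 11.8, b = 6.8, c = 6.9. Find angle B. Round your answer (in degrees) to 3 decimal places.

By the law of cosines, cos B = (a² + c² − b²) / (2·a·c) ≈ 0.86349, so ∠B ≈ 30.29°.

30.290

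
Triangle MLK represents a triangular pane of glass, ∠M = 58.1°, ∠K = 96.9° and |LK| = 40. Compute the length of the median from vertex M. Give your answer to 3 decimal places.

The third angle is ∠L = 180° − ∠K − ∠M = 25.00°.
Law of sines: |KM| = |LK|·sin L/sin M ≈ 19.912.
Law of sines: |ML| = |LK|·sin K/sin M ≈ 46.775.
Median from M: ½√(2·|KM|² + 2·|ML|² − |LK|²) ≈ 29.869.

m_M ≈ 29.869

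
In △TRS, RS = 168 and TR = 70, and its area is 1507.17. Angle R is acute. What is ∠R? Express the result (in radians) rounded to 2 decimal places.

0.26

From area = ½·TR·RS·sin R, we get sin R = 2·area/(TR·RS) ≈ 0.25632.
Taking the acute solution, ∠R ≈ 0.259 rad.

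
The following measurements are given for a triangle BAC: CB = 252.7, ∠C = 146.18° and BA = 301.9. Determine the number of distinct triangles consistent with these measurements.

1

CB·sin C = 252.7·sin(146.18°) ≈ 140.6.
Since ∠C is not acute, a triangle exists only if BA > CB; here BA > CB, so there is exactly one triangle.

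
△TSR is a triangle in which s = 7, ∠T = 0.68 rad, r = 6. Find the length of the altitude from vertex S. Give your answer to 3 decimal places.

h_S ≈ 3.773

By the law of cosines, t² = s² + r² − 2·s·r·cos T = 19.684, so t ≈ 4.4367.
Area = ½·s·r·sin T ≈ 13.205.
The altitude from S has length 2·area/s ≈ 3.7728.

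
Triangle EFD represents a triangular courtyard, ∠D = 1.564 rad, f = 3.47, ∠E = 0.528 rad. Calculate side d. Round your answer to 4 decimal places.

The third angle is ∠F = π − ∠D − ∠E = 1.050 rad.
Law of sines: d = f·sin D/sin F ≈ 4.0012.

4.0012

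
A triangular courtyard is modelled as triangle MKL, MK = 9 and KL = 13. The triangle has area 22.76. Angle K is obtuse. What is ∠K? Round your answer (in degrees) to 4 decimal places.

From area = ½·MK·KL·sin K, we get sin K = 2·area/(MK·KL) ≈ 0.38906.
Taking the obtuse solution, ∠K ≈ 157.10°.

∠K ≈ 157.1040°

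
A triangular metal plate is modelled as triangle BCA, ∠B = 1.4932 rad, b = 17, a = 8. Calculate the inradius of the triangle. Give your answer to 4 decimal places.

r ≈ 3.0686

Law of sines: sin A = a·sin B/b ≈ 0.46917.
Since b ≥ a, only the acute value applies: ∠A ≈ 0.4884 rad.
Then ∠C = π − ∠B − ∠A ≈ 1.1600 rad.
Law of sines gives c = b·sin C/sin B ≈ 15.633.
Area = ½·b·a·sin C ≈ 62.344.
Semiperimeter s = (17+15.633+8)/2 = 20.316.
Inradius = area/s = 62.344/20.316 ≈ 3.0686.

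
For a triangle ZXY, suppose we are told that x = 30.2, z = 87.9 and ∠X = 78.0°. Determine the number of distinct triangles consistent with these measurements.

0

z·sin X = 87.9·sin(78.0°) ≈ 85.98.
Since x = 30.2 < 85.98 = z sin X, no triangle exists.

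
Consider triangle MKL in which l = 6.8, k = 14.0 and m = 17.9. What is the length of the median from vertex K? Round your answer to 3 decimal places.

m_K ≈ 11.590

Median from K: ½√(2·l² + 2·m² − k²) ≈ 11.59.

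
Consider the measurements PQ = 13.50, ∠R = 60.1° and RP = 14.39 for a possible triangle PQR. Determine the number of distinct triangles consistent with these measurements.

RP·sin R = 14.39·sin(60.1°) ≈ 12.47.
Since RP sin R < PQ < RP (12.47 < 13.50 < 14.39), two triangles exist.

2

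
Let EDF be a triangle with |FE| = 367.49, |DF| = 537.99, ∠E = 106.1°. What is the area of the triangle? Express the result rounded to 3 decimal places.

Law of sines: sin D = |FE|·sin E/|DF| ≈ 0.65629.
Since |DF| ≥ |FE|, only the acute value applies: ∠D ≈ 41.02°.
Then ∠F = 180° − ∠E − ∠D ≈ 32.88°.
Law of sines gives |ED| = |DF|·sin F/sin E ≈ 304.01.
Area = ½·|DF|·|FE|·sin F ≈ 53669.

53669.151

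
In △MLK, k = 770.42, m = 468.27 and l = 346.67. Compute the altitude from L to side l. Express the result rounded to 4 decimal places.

h_L ≈ 291.5041

Semiperimeter s = (468.27 + 346.67 + 770.42)/2 = 792.68.
Heron's formula: area = √(792.68·324.41·446.01·22.26) ≈ 50528.
The altitude from L has length 2·area/l ≈ 291.5.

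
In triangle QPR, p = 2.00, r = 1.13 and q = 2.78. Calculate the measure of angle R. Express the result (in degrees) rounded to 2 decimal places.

By the law of cosines, cos R = (q² + p² − r²) / (2·q·p) ≈ 0.93988, so ∠R ≈ 19.97°.

∠R ≈ 19.97°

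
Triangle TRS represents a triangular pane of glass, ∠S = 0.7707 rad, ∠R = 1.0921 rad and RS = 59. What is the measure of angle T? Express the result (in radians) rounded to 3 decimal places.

The third angle is ∠T = π − ∠R − ∠S = 1.2788 rad.

1.279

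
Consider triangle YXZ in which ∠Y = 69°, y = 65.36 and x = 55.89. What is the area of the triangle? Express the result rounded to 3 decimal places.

1549.464

Law of sines: sin X = x·sin Y/y ≈ 0.79831.
Since y ≥ x, only the acute value applies: ∠X ≈ 52.97°.
Then ∠Z = 180° − ∠Y − ∠X ≈ 58.03°.
Law of sines gives z = y·sin Z/sin Y ≈ 59.392.
Area = ½·y·x·sin Z ≈ 1549.5.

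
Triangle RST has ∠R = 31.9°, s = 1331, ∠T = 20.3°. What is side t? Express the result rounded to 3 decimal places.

The third angle is ∠S = 180° − ∠T − ∠R = 127.80°.
Law of sines: t = s·sin T/sin S ≈ 584.41.

584.406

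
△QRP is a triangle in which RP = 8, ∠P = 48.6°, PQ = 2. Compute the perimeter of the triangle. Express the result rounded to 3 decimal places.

By the law of cosines, QR² = RP² + PQ² − 2·RP·PQ·cos P = 46.838, so QR ≈ 6.8438.
Semiperimeter s = (8+2+6.8438)/2 = 8.4219.
Perimeter = 8 + 2 + 6.8438 = 16.844.

16.844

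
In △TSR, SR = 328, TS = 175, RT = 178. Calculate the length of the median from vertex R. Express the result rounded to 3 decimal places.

Median from R: ½√(2·SR² + 2·RT² − TS²) ≈ 248.95.

m_R ≈ 248.953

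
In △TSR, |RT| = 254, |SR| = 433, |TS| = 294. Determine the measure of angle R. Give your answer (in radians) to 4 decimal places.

∠R ≈ 0.7186 rad

By the law of cosines, cos R = (|SR|² + |RT|² − |TS|²) / (2·|SR|·|RT|) ≈ 0.75271, so ∠R ≈ 0.719 rad.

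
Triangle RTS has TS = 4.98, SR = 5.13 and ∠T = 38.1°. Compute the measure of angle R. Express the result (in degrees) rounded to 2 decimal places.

36.80

Law of sines: sin R = TS·sin T/SR ≈ 0.59899.
Since SR ≥ TS, only the acute value applies: ∠R ≈ 36.80°.
Then ∠S = 180° − ∠T − ∠R ≈ 105.10°.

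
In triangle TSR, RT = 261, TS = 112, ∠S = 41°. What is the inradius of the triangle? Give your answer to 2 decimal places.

Law of sines: sin R = TS·sin S/RT ≈ 0.28153.
Since RT ≥ TS, only the acute value applies: ∠R ≈ 16.35°.
Then ∠T = 180° − ∠S − ∠R ≈ 122.65°.
Law of sines gives SR = RT·sin T/sin S ≈ 334.97.
Area = ½·RT·TS·sin T ≈ 12307.
Semiperimeter s = (334.97+261+112)/2 = 353.99.
Inradius = area/s = 12307/353.99 ≈ 34.766.

r ≈ 34.77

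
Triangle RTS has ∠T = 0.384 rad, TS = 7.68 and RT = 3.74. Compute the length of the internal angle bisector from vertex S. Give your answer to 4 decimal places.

By the law of cosines, SR² = RT² + TS² − 2·RT·TS·cos T = 19.707, so SR ≈ 4.4393.
Law of cosines again: cos S = (TS² + SR² − RT²)/(2·TS·SR) ≈ 0.94889, so ∠S ≈ 0.321 rad.
The bisector from S has length 2·TS·SR·cos(∠S/2)/(TS+SR) ≈ 5.554.

5.5540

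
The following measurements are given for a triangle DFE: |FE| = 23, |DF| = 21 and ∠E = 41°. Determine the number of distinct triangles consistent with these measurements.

|FE|·sin E = 23·sin(41°) ≈ 15.09.
Since |FE| sin E < |DF| < |FE| (15.09 < 21 < 23), two triangles exist.

2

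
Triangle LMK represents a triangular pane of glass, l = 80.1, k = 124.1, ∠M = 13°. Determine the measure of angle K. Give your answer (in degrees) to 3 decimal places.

145.632

By the law of cosines, m² = k² + l² − 2·k·l·cos M = 2445.5, so m ≈ 49.452.
Law of cosines again: cos K = (l² + m² − k²)/(2·l·m) ≈ -0.82543, so ∠K ≈ 145.63°.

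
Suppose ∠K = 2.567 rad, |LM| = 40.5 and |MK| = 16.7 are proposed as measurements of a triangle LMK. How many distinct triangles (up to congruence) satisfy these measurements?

1

|MK|·sin K = 16.7·sin(2.567 rad) ≈ 9.076.
Since ∠K is not acute, a triangle exists only if |LM| > |MK|; here |LM| > |MK|, so there is exactly one triangle.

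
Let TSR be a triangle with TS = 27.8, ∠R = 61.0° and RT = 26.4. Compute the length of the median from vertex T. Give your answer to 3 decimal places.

m_T ≈ 23.129

Law of sines: sin S = RT·sin R/TS ≈ 0.83057.
Since TS ≥ RT, only the acute value applies: ∠S ≈ 56.16°.
Then ∠T = 180° − ∠R − ∠S ≈ 62.84°.
Law of sines gives SR = TS·sin T/sin R ≈ 28.281.
Median from T: ½√(2·RT² + 2·TS² − SR²) ≈ 23.129.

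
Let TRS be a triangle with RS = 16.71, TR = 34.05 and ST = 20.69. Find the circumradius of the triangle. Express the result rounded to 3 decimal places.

22.501

By the law of cosines, cos T = (ST² + TR² − RS²) / (2·ST·TR) ≈ 0.92851, so ∠T ≈ 21.80°.
Circumradius = RS/(2 sin T) ≈ 22.501.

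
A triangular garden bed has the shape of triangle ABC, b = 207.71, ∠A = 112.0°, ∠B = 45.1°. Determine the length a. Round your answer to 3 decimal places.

271.883

The third angle is ∠C = 180° − ∠A − ∠B = 22.90°.
Law of sines: a = b·sin A/sin B ≈ 271.88.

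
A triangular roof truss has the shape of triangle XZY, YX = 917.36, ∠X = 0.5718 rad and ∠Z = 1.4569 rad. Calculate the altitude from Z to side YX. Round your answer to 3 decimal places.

The third angle is ∠Y = π − ∠X − ∠Z = 1.1129 rad.
Law of sines: ZY = YX·sin X/sin Z ≈ 499.66.
Law of sines: XZ = YX·sin Y/sin Z ≈ 828.22.
Area = ½·YX·ZY·sin Y ≈ 2.0558e+05.
The altitude from Z has length 2·area/YX ≈ 448.19.

448.189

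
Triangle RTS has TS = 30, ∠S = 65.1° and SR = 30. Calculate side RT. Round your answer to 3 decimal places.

By the law of cosines, RT² = TS² + SR² − 2·TS·SR·cos S = 1042.1, so RT ≈ 32.282.

32.282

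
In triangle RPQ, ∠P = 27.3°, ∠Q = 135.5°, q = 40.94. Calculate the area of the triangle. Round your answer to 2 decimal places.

area ≈ 162.16

The third angle is ∠R = 180° − ∠P − ∠Q = 17.20°.
Law of sines: r = q·sin R/sin Q ≈ 17.272.
Law of sines: p = q·sin P/sin Q ≈ 26.79.
Area = ½·q·r·sin P ≈ 162.16.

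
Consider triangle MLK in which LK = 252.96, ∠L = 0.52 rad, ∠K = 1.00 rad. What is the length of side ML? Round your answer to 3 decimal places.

213.133

The third angle is ∠M = π − ∠L − ∠K = 1.622 rad.
Law of sines: ML = LK·sin K/sin M ≈ 213.13.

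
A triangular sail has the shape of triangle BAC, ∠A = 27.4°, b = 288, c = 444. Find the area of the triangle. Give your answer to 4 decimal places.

Area = ½·c·b·sin A ≈ 29423.

area ≈ 29423.3334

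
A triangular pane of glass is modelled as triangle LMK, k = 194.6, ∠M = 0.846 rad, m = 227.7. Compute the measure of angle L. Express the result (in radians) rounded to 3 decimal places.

Law of sines: sin K = k·sin M/m ≈ 0.63981.
Since m ≥ k, only the acute value applies: ∠K ≈ 0.694 rad.
Then ∠L = π − ∠M − ∠K ≈ 1.601 rad.

1.601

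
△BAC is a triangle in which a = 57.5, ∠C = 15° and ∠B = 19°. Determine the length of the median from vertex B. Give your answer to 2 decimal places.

m_B ≈ 41.56

The third angle is ∠A = 180° − ∠C − ∠B = 146.00°.
Law of sines: b = a·sin B/sin A ≈ 33.477.
Law of sines: c = a·sin C/sin A ≈ 26.614.
Median from B: ½√(2·a² + 2·c² − b²) ≈ 41.558.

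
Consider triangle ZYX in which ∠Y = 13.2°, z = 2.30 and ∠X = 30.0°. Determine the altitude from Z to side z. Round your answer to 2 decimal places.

h_Z ≈ 0.38

The third angle is ∠Z = 180° − ∠Y − ∠X = 136.80°.
Law of sines: y = z·sin Y/sin Z ≈ 0.76723.
Law of sines: x = z·sin X/sin Z ≈ 1.6799.
Area = ½·z·y·sin X ≈ 0.44116.
The altitude from Z has length 2·area/z ≈ 0.38362.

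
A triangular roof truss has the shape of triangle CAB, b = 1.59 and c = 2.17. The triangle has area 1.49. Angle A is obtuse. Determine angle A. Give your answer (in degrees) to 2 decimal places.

From area = ½·b·c·sin A, we get sin A = 2·area/(b·c) ≈ 0.86369.
Taking the obtuse solution, ∠A ≈ 120.27°.

120.27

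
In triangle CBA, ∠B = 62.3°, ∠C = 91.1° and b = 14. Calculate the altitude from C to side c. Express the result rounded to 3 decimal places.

The third angle is ∠A = 180° − ∠C − ∠B = 26.60°.
Law of sines: c = b·sin C/sin B ≈ 15.809.
Law of sines: a = b·sin A/sin B ≈ 7.08.
Area = ½·b·c·sin A ≈ 49.551.
The altitude from C has length 2·area/c ≈ 6.2686.

h_C ≈ 6.269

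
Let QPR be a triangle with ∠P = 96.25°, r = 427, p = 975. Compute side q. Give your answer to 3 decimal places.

Law of sines: sin R = r·sin P/p ≈ 0.43535.
Since p ≥ r, only the acute value applies: ∠R ≈ 25.81°.
Then ∠Q = 180° − ∠P − ∠R ≈ 57.94°.
Law of sines gives q = p·sin Q/sin P ≈ 831.27.

831.271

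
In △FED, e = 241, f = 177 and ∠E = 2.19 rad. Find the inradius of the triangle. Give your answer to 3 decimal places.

Law of sines: sin F = f·sin E/e ≈ 0.59808.
Since e ≥ f, only the acute value applies: ∠F ≈ 0.641 rad.
Then ∠D = π − ∠E − ∠F ≈ 0.310 rad.
Law of sines gives d = e·sin D/sin E ≈ 90.417.
Area = ½·e·f·sin D ≈ 6516.3.
Semiperimeter s = (177+241+90.417)/2 = 254.21.
Inradius = area/s = 6516.3/254.21 ≈ 25.634.

25.634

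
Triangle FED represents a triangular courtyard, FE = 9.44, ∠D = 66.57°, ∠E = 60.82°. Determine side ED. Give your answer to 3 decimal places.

The third angle is ∠F = 180° − ∠E − ∠D = 52.61°.
Law of sines: ED = FE·sin F/sin D ≈ 8.1743.

8.174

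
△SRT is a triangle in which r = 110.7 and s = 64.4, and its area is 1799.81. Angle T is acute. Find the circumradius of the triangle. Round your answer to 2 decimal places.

63.37

From area = ½·s·r·sin T, we get sin T = 2·area/(s·r) ≈ 0.50492.
Taking the acute solution, ∠T ≈ 30.33°.
Law of cosines then gives t ≈ 63.99.
Circumradius = t/(2 sin T) ≈ 63.366.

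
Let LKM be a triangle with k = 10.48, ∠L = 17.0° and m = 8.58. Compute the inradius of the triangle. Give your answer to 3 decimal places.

By the law of cosines, l² = k² + m² − 2·k·m·cos L = 11.468, so l ≈ 3.3864.
Area = ½·k·m·sin L ≈ 13.145.
Semiperimeter s = (3.3864+10.48+8.58)/2 = 11.223.
Inradius = area/s = 13.145/11.223 ≈ 1.1712.

1.171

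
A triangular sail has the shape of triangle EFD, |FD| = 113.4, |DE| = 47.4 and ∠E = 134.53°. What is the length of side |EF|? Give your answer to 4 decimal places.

75.0078

Law of sines: sin F = |DE|·sin E/|FD| ≈ 0.29798.
Since |FD| ≥ |DE|, only the acute value applies: ∠F ≈ 17.34°.
Then ∠D = 180° − ∠E − ∠F ≈ 28.13°.
Law of sines gives |EF| = |FD|·sin D/sin E ≈ 75.008.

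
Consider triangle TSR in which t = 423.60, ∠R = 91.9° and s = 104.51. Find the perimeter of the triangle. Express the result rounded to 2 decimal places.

967.76

By the law of cosines, r² = t² + s² − 2·t·s·cos R = 1.9329e+05, so r ≈ 439.65.
Semiperimeter p = (423.6+104.51+439.65)/2 = 483.88.
Perimeter = 423.6 + 104.51 + 439.65 = 967.76.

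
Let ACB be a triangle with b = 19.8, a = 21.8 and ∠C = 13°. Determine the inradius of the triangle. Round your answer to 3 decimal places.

r ≈ 2.079

By the law of cosines, c² = b² + a² − 2·b·a·cos C = 26.126, so c ≈ 5.1113.
Area = ½·b·a·sin C ≈ 48.549.
Semiperimeter s = (21.8+5.1113+19.8)/2 = 23.356.
Inradius = area/s = 48.549/23.356 ≈ 2.0787.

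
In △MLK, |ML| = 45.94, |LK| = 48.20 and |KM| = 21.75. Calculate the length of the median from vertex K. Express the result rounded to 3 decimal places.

Median from K: ½√(2·|LK|² + 2·|KM|² − |ML|²) ≈ 29.505.

29.505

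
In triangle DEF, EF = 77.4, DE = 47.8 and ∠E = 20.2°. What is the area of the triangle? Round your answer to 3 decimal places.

638.753

Area = ½·DE·EF·sin E ≈ 638.75.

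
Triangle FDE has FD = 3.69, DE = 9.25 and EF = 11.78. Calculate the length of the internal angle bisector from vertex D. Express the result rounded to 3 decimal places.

By the law of cosines, cos D = (FD² + DE² − EF²) / (2·FD·DE) ≈ -0.57994, so ∠D ≈ 125.45°.
The bisector from D has length 2·FD·DE·cos(∠D/2)/(FD+DE) ≈ 2.4177.

2.418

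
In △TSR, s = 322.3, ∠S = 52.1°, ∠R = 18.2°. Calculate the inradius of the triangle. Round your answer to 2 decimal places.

46.39

The third angle is ∠T = 180° − ∠S − ∠R = 109.70°.
Law of sines: t = s·sin T/sin S ≈ 384.54.
Law of sines: r = s·sin R/sin S ≈ 127.57.
Area = ½·s·t·sin R ≈ 19355.
Semiperimeter p = (384.54+322.3+127.57)/2 = 417.21.
Inradius = area/p = 19355/417.21 ≈ 46.392.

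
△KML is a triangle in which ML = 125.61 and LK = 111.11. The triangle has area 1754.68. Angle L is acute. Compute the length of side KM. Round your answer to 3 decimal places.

From area = ½·ML·LK·sin L, we get sin L = 2·area/(ML·LK) ≈ 0.25145.
Taking the acute solution, ∠L ≈ 14.56°.
Law of cosines then gives KM ≈ 33.273.

33.273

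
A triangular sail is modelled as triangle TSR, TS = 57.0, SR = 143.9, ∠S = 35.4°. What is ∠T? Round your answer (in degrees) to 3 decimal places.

125.880

By the law of cosines, RT² = TS² + SR² − 2·TS·SR·cos S = 10584, so RT ≈ 102.88.
Law of cosines again: cos T = (RT² + TS² − SR²)/(2·RT·TS) ≈ -0.58609, so ∠T ≈ 125.88°.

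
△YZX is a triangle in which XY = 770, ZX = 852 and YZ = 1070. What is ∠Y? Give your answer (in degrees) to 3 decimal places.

By the law of cosines, cos Y = (XY² + YZ² − ZX²) / (2·XY·YZ) ≈ 0.61409, so ∠Y ≈ 52.11°.

∠Y ≈ 52.114°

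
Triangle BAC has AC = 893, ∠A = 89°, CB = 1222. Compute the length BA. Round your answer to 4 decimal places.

Law of sines: sin B = AC·sin A/CB ≈ 0.73066.
Since CB ≥ AC, only the acute value applies: ∠B ≈ 46.94°.
Then ∠C = 180° − ∠A − ∠B ≈ 44.06°.
Law of sines gives BA = CB·sin C/sin A ≈ 849.9.

849.8978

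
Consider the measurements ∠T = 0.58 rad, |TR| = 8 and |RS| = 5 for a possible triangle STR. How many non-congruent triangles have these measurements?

|TR|·sin T = 8·sin(0.58 rad) ≈ 4.384.
Since |TR| sin T < |RS| < |TR| (4.384 < 5 < 8), two triangles exist.

2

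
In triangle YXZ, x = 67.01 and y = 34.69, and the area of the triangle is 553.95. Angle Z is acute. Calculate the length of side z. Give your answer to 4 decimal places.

40.0821

From area = ½·y·x·sin Z, we get sin Z = 2·area/(y·x) ≈ 0.47660.
Taking the acute solution, ∠Z ≈ 28.46°.
Law of cosines then gives z ≈ 40.082.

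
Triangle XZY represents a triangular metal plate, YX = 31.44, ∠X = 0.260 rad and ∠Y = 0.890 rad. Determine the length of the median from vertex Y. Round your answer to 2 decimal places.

m_Y ≈ 18.82

The third angle is ∠Z = π − ∠Y − ∠X = 1.992 rad.
Law of sines: ZY = YX·sin X/sin Z ≈ 8.8551.
Law of sines: XZ = YX·sin Y/sin Z ≈ 26.766.
Median from Y: ½√(2·ZY² + 2·YX² − XZ²) ≈ 18.824.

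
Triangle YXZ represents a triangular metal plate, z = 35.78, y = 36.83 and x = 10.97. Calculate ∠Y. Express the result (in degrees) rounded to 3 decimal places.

∠Y ≈ 86.780°

By the law of cosines, cos Y = (x² + z² − y²) / (2·x·z) ≈ 0.05618, so ∠Y ≈ 86.78°.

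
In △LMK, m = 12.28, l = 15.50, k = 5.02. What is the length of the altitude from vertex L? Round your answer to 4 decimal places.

h_L ≈ 3.3944

Semiperimeter s = (15.5 + 12.28 + 5.02)/2 = 16.4.
Heron's formula: area = √(16.4·0.9·4.12·11.38) ≈ 26.306.
The altitude from L has length 2·area/l ≈ 3.3944.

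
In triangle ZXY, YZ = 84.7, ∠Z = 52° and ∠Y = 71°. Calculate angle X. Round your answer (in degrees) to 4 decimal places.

The third angle is ∠X = 180° − ∠Y − ∠Z = 57.00°.

57.0000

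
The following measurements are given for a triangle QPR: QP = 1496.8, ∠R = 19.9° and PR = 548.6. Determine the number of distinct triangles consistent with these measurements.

1

PR·sin R = 548.6·sin(19.9°) ≈ 186.7.
Since QP ≥ PR, exactly one triangle exists.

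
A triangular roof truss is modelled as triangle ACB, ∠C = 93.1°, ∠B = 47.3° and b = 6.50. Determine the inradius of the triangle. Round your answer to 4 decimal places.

The third angle is ∠A = 180° − ∠C − ∠B = 39.60°.
Law of sines: a = b·sin A/sin B ≈ 5.6377.
Law of sines: c = b·sin C/sin B ≈ 8.8316.
Area = ½·b·a·sin C ≈ 18.296.
Semiperimeter s = (5.6377+8.8316+6.5)/2 = 10.485.
Inradius = area/s = 18.296/10.485 ≈ 1.745.

1.7450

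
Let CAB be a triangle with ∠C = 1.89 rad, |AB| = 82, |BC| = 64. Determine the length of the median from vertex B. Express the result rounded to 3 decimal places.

Law of sines: sin A = |BC|·sin C/|AB| ≈ 0.74106.
Since |AB| ≥ |BC|, only the acute value applies: ∠A ≈ 0.835 rad.
Then ∠B = π − ∠C − ∠A ≈ 0.417 rad.
Law of sines gives |CA| = |AB|·sin B/sin C ≈ 34.974.
Median from B: ½√(2·|AB|² + 2·|BC|² − |CA|²) ≈ 71.444.

m_B ≈ 71.444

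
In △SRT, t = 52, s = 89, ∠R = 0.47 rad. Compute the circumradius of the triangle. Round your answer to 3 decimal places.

53.777

By the law of cosines, r² = t² + s² − 2·t·s·cos R = 2372.6, so r ≈ 48.71.
Area = ½·t·s·sin R ≈ 1048.
Circumradius = r/(2 sin R) ≈ 53.777.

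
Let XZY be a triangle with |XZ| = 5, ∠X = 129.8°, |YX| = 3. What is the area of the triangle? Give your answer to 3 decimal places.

area ≈ 5.762

Area = ½·|YX|·|XZ|·sin X ≈ 5.7621.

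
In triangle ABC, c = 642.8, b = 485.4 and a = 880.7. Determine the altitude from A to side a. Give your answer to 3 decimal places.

Semiperimeter s = (880.7 + 485.4 + 642.8)/2 = 1004.4.
Heron's formula: area = √(1004.4·123.75·519.05·361.65) ≈ 1.5275e+05.
The altitude from A has length 2·area/a ≈ 346.89.

h_A ≈ 346.887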